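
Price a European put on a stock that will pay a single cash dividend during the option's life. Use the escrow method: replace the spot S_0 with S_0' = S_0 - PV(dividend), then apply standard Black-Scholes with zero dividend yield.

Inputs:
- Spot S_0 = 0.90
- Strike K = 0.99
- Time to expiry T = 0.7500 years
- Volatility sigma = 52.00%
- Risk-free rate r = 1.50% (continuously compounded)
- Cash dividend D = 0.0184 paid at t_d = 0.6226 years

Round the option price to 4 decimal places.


PV(D) = D * exp(-r * t_d) = 0.0184 * 0.99070447 = 0.01822896
S_0' = S_0 - PV(D) = 0.9000 - 0.01822896 = 0.88177104
d1 = (ln(S_0'/K) + (r + sigma^2/2)*T) / (sigma*sqrt(T)) = -0.00693379
d2 = d1 - sigma*sqrt(T) = -0.45726700
exp(-rT) = 0.98881304
N(-d1) = 0.50276616; N(-d2) = 0.67626043
P = K * exp(-rT) * N(-d2) - S_0' * N(-d1) = 0.9900 * 0.98881304 * 0.67626043 - 0.88177104 * 0.50276616 = 0.2187

Answer: Price = 0.2187


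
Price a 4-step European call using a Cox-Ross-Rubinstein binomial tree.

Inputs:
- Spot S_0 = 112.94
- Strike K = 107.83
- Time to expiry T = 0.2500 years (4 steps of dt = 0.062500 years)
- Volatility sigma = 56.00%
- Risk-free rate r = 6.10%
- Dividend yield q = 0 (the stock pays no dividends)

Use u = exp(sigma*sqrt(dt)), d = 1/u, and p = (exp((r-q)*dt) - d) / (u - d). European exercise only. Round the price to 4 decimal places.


Answer: Price = V(0,0) = 15.8981

Derivation:
dt = T/N = 0.062500
u = exp(sigma*sqrt(dt)) = 1.150274; d = 1/u = 0.869358
p = (exp((r-q)*dt) - d) / (u - d) = 0.478655
Discount per step: exp(-r*dt) = 0.996195
Stock lattice S(k, i) with i counting down-moves:
  k=0: S(0,0) = 112.9400
  k=1: S(1,0) = 129.9119; S(1,1) = 98.1853
  k=2: S(2,0) = 149.4343; S(2,1) = 112.9400; S(2,2) = 85.3582
  k=3: S(3,0) = 171.8903; S(3,1) = 129.9119; S(3,2) = 98.1853; S(3,3) = 74.2069
  k=4: S(4,0) = 197.7210; S(4,1) = 149.4343; S(4,2) = 112.9400; S(4,3) = 85.3582; S(4,4) = 64.5124
Terminal payoffs V(N, i) = max(S_T - K, 0):
  V(4,0) = 89.890952; V(4,1) = 41.604281; V(4,2) = 5.110000; V(4,3) = 0.000000; V(4,4) = 0.000000
Backward induction: V(k, i) = exp(-r*dt) * [p * V(k+1, i) + (1-p) * V(k+1, i+1)].
  V(3,0) = exp(-r*dt) * [p*89.890952 + (1-p)*41.604281] = 64.470657
  V(3,1) = exp(-r*dt) * [p*41.604281 + (1-p)*5.110000] = 22.492242
  V(3,2) = exp(-r*dt) * [p*5.110000 + (1-p)*0.000000] = 2.436618
  V(3,3) = exp(-r*dt) * [p*0.000000 + (1-p)*0.000000] = 0.000000
  V(2,0) = exp(-r*dt) * [p*64.470657 + (1-p)*22.492242] = 42.423358
  V(2,1) = exp(-r*dt) * [p*22.492242 + (1-p)*2.436618] = 11.990535
  V(2,2) = exp(-r*dt) * [p*2.436618 + (1-p)*0.000000] = 1.161860
  V(1,0) = exp(-r*dt) * [p*42.423358 + (1-p)*11.990535] = 26.456290
  V(1,1) = exp(-r*dt) * [p*11.990535 + (1-p)*1.161860] = 6.320911
  V(0,0) = exp(-r*dt) * [p*26.456290 + (1-p)*6.320911] = 15.898077


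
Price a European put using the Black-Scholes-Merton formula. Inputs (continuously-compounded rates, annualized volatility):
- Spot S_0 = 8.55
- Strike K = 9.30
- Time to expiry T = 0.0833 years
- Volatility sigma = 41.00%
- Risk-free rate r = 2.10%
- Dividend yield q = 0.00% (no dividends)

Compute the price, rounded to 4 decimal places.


Answer: Price = 0.8853

Derivation:
d1 = (ln(S/K) + (r - q + 0.5*sigma^2) * T) / (sigma * sqrt(T)) = -0.63661336
d2 = d1 - sigma * sqrt(T) = -0.75494649
exp(-rT) = 0.99825223; exp(-qT) = 1.00000000
P = K * exp(-rT) * N(-d2) - S_0 * exp(-qT) * N(-d1)
N(-d1) = 0.73781164; N(-d2) = 0.77485946
P = 9.3000 * 0.99825223 * 0.77485946 - 8.5500 * 1.00000000 * 0.73781164 = 0.8853


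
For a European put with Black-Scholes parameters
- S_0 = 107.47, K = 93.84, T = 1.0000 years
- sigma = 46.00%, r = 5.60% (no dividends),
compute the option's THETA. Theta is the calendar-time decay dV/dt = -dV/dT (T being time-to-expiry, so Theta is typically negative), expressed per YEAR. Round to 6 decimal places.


Answer: Theta = -5.884323

Derivation:
d1 = 0.6465663794; d2 = 0.1865663794
phi(d1) = 0.3236920835; exp(-qT) = 1.0000000000; exp(-rT) = 0.9455391359
Theta = -S*exp(-qT)*phi(d1)*sigma/(2*sqrt(T)) + r*K*exp(-rT)*N(-d2) - q*S*exp(-qT)*N(-d1)
N(-d1) = 0.2589563116; N(-d2) = 0.4260003146; sqrt(T) = 1.0000000000
Term 1 = -107.4700 * 1.0000000000 * 0.3236920835 * 0.4600 / (2 * 1.0000000000) = -8.0010532892
Term 2 = 0.0560 * 93.8400 * 0.9455391359 * 0.4260003146 = 2.1167299510
Term 3 = 0 (no dividend yield, q = 0)
Theta = -8.0010532892 + (2.1167299510) + (0.0000000000) = -5.884323


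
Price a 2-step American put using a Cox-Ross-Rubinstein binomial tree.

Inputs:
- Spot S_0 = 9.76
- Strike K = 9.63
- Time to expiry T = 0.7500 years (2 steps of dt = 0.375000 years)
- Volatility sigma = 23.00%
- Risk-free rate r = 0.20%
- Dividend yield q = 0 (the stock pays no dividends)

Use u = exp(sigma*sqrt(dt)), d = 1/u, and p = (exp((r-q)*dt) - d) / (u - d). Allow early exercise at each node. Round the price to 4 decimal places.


dt = T/N = 0.375000
u = exp(sigma*sqrt(dt)) = 1.151247; d = 1/u = 0.868623
p = (exp((r-q)*dt) - d) / (u - d) = 0.467501
Discount per step: exp(-r*dt) = 0.999250
Stock lattice S(k, i) with i counting down-moves:
  k=0: S(0,0) = 9.7600
  k=1: S(1,0) = 11.2362; S(1,1) = 8.4778
  k=2: S(2,0) = 12.9356; S(2,1) = 9.7600; S(2,2) = 7.3640
Terminal payoffs V(N, i) = max(K - S_T, 0):
  V(2,0) = 0.000000; V(2,1) = 0.000000; V(2,2) = 2.266016
Backward induction: V(k, i) = exp(-r*dt) * [p * V(k+1, i) + (1-p) * V(k+1, i+1)]; then take max(V_cont, immediate exercise) for American.
  V(1,0) = exp(-r*dt) * [p*0.000000 + (1-p)*0.000000] = 0.000000; exercise = 0.000000; V(1,0) = max -> 0.000000
  V(1,1) = exp(-r*dt) * [p*0.000000 + (1-p)*2.266016] = 1.205746; exercise = 1.152236; V(1,1) = max -> 1.205746
  V(0,0) = exp(-r*dt) * [p*0.000000 + (1-p)*1.205746] = 0.641577; exercise = 0.000000; V(0,0) = max -> 0.641577

Answer: Price = V(0,0) = 0.6416


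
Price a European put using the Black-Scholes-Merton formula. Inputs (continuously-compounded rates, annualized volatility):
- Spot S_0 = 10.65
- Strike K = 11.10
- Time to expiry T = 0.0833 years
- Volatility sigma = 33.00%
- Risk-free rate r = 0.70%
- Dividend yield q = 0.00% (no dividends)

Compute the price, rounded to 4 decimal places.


d1 = (ln(S/K) + (r - q + 0.5*sigma^2) * T) / (sigma * sqrt(T)) = -0.38077496
d2 = d1 - sigma * sqrt(T) = -0.47601870
exp(-rT) = 0.99941707; exp(-qT) = 1.00000000
P = K * exp(-rT) * N(-d2) - S_0 * exp(-qT) * N(-d1)
N(-d1) = 0.64831488; N(-d2) = 0.68296947
P = 11.1000 * 0.99941707 * 0.68296947 - 10.6500 * 1.00000000 * 0.64831488 = 0.6720

Answer: Price = 0.6720


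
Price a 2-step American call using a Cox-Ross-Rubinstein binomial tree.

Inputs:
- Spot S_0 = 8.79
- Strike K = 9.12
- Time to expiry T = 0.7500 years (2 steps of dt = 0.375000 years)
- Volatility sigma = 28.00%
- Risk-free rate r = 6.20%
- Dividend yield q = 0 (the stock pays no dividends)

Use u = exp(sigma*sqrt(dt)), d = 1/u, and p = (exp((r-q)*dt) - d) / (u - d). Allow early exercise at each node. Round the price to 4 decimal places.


dt = T/N = 0.375000
u = exp(sigma*sqrt(dt)) = 1.187042; d = 1/u = 0.842430
p = (exp((r-q)*dt) - d) / (u - d) = 0.525496
Discount per step: exp(-r*dt) = 0.977018
Stock lattice S(k, i) with i counting down-moves:
  k=0: S(0,0) = 8.7900
  k=1: S(1,0) = 10.4341; S(1,1) = 7.4050
  k=2: S(2,0) = 12.3857; S(2,1) = 8.7900; S(2,2) = 6.2382
Terminal payoffs V(N, i) = max(S_T - K, 0):
  V(2,0) = 3.265709; V(2,1) = 0.000000; V(2,2) = 0.000000
Backward induction: V(k, i) = exp(-r*dt) * [p * V(k+1, i) + (1-p) * V(k+1, i+1)]; then take max(V_cont, immediate exercise) for American.
  V(1,0) = exp(-r*dt) * [p*3.265709 + (1-p)*0.000000] = 1.676679; exercise = 1.314097; V(1,0) = max -> 1.676679
  V(1,1) = exp(-r*dt) * [p*0.000000 + (1-p)*0.000000] = 0.000000; exercise = 0.000000; V(1,1) = max -> 0.000000
  V(0,0) = exp(-r*dt) * [p*1.676679 + (1-p)*0.000000] = 0.860839; exercise = 0.000000; V(0,0) = max -> 0.860839

Answer: Price = V(0,0) = 0.8608


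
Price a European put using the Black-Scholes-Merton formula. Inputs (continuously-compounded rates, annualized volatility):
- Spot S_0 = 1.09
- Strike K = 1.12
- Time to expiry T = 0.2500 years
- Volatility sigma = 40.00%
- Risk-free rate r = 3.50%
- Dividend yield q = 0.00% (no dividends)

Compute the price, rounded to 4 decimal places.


d1 = (ln(S/K) + (r - q + 0.5*sigma^2) * T) / (sigma * sqrt(T)) = 0.00799505
d2 = d1 - sigma * sqrt(T) = -0.19200495
exp(-rT) = 0.99128817; exp(-qT) = 1.00000000
P = K * exp(-rT) * N(-d2) - S_0 * exp(-qT) * N(-d1)
N(-d1) = 0.49681047; N(-d2) = 0.57613083
P = 1.1200 * 0.99128817 * 0.57613083 - 1.0900 * 1.00000000 * 0.49681047 = 0.0981

Answer: Price = 0.0981


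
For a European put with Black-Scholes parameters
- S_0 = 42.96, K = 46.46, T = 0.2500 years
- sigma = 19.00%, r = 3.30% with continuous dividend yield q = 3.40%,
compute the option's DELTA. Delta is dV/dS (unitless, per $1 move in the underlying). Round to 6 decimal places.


d1 = -0.7795766015; d2 = -0.8745766015
phi(d1) = 0.2944022139; exp(-qT) = 0.9915360229; exp(-rT) = 0.9917839379
N(-d1) = 0.7821799335
Delta = -exp(-qT) * N(-d1) = -0.9915360229 * 0.7821799335 = -0.775560

Answer: Delta = -0.775560


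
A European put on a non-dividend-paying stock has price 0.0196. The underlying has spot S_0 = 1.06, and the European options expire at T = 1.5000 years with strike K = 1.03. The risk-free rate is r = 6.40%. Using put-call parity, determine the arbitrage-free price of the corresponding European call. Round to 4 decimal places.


Put-call parity: C - P = S_0 * exp(-qT) - K * exp(-rT).
S_0 * exp(-qT) = 1.0600 * 1.00000000 = 1.06000000
K * exp(-rT) = 1.0300 * 0.90846402 = 0.93571794
C = P + S*exp(-qT) - K*exp(-rT)
C = 0.0196 + 1.06000000 - 0.93571794 = 0.1439

Answer: Call price = 0.1439


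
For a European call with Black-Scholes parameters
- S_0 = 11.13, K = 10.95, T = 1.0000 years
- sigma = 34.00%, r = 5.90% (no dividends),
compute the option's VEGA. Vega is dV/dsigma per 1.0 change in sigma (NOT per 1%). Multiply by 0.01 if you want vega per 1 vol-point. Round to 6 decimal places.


Answer: Vega = 4.112683

Derivation:
d1 = 0.3914844383; d2 = 0.0514844383
phi(d1) = 0.3695132921; exp(-qT) = 1.0000000000; exp(-rT) = 0.9427067692
Vega = S * exp(-qT) * phi(d1) * sqrt(T) = 11.1300 * 1.0000000000 * 0.3695132921 * 1.0000000000 = 4.112683


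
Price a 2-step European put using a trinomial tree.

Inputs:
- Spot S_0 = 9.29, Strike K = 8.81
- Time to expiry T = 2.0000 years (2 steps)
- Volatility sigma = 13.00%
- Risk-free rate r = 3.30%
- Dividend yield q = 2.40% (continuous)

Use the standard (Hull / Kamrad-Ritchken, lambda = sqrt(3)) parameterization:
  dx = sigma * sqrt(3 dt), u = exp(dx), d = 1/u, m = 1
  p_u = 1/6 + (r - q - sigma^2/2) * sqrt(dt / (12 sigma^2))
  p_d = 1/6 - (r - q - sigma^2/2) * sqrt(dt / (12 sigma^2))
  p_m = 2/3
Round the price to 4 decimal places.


dt = T/N = 1.000000; dx = sigma*sqrt(3*dt) = 0.225167
u = exp(dx) = 1.252531; d = 1/u = 0.798383
p_u = 0.167888, p_m = 0.666667, p_d = 0.165445
Discount per step: exp(-r*dt) = 0.967539
Stock lattice S(k, j) with j the centered position index:
  k=0: S(0,+0) = 9.2900
  k=1: S(1,-1) = 7.4170; S(1,+0) = 9.2900; S(1,+1) = 11.6360
  k=2: S(2,-2) = 5.9216; S(2,-1) = 7.4170; S(2,+0) = 9.2900; S(2,+1) = 11.6360; S(2,+2) = 14.5745
Terminal payoffs V(N, j) = max(K - S_T, 0):
  V(2,-2) = 2.888408; V(2,-1) = 1.393020; V(2,+0) = 0.000000; V(2,+1) = 0.000000; V(2,+2) = 0.000000
Backward induction: V(k, j) = exp(-r*dt) * [p_u * V(k+1, j+1) + p_m * V(k+1, j) + p_d * V(k+1, j-1)]
  V(1,-1) = exp(-r*dt) * [p_u*0.000000 + p_m*1.393020 + p_d*2.888408] = 1.360895
  V(1,+0) = exp(-r*dt) * [p_u*0.000000 + p_m*0.000000 + p_d*1.393020] = 0.222987
  V(1,+1) = exp(-r*dt) * [p_u*0.000000 + p_m*0.000000 + p_d*0.000000] = 0.000000
  V(0,+0) = exp(-r*dt) * [p_u*0.000000 + p_m*0.222987 + p_d*1.360895] = 0.361678

Answer: Price = V(0,0) = 0.3617


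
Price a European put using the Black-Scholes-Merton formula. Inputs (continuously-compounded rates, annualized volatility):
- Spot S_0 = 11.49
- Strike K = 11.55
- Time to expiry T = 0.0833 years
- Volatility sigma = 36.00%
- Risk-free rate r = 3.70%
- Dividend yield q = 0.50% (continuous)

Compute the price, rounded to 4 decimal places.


Answer: Price = 0.4912

Derivation:
d1 = (ln(S/K) + (r - q + 0.5*sigma^2) * T) / (sigma * sqrt(T)) = 0.02747866
d2 = d1 - sigma * sqrt(T) = -0.07642360
exp(-rT) = 0.99692264; exp(-qT) = 0.99958359
P = K * exp(-rT) * N(-d2) - S_0 * exp(-qT) * N(-d1)
N(-d1) = 0.48903898; N(-d2) = 0.53045895
P = 11.5500 * 0.99692264 * 0.53045895 - 11.4900 * 0.99958359 * 0.48903898 = 0.4912


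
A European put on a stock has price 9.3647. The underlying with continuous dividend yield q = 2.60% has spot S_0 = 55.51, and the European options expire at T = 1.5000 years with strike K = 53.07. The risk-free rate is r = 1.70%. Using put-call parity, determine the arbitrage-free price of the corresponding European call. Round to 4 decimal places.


Answer: Call price = 11.0177

Derivation:
Put-call parity: C - P = S_0 * exp(-qT) - K * exp(-rT).
S_0 * exp(-qT) = 55.5100 * 0.96175071 = 53.38678186
K * exp(-rT) = 53.0700 * 0.97482238 = 51.73382365
C = P + S*exp(-qT) - K*exp(-rT)
C = 9.3647 + 53.38678186 - 51.73382365 = 11.0177


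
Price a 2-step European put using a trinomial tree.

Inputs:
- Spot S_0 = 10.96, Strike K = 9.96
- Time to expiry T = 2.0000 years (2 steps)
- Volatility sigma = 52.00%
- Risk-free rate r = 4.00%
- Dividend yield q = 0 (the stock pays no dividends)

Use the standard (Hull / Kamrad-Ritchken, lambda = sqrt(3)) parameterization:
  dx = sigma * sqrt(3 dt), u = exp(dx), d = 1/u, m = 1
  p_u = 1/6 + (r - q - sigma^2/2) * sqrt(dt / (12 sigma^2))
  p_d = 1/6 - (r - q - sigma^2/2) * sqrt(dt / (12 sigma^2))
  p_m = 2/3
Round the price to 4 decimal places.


Answer: Price = V(0,0) = 1.8505

Derivation:
dt = T/N = 1.000000; dx = sigma*sqrt(3*dt) = 0.900666
u = exp(dx) = 2.461243; d = 1/u = 0.406299
p_u = 0.113817, p_m = 0.666667, p_d = 0.219516
Discount per step: exp(-r*dt) = 0.960789
Stock lattice S(k, j) with j the centered position index:
  k=0: S(0,+0) = 10.9600
  k=1: S(1,-1) = 4.4530; S(1,+0) = 10.9600; S(1,+1) = 26.9752
  k=2: S(2,-2) = 1.8093; S(2,-1) = 4.4530; S(2,+0) = 10.9600; S(2,+1) = 26.9752; S(2,+2) = 66.3926
Terminal payoffs V(N, j) = max(K - S_T, 0):
  V(2,-2) = 8.150737; V(2,-1) = 5.506965; V(2,+0) = 0.000000; V(2,+1) = 0.000000; V(2,+2) = 0.000000
Backward induction: V(k, j) = exp(-r*dt) * [p_u * V(k+1, j+1) + p_m * V(k+1, j) + p_d * V(k+1, j-1)]
  V(1,-1) = exp(-r*dt) * [p_u*0.000000 + p_m*5.506965 + p_d*8.150737] = 5.246420
  V(1,+0) = exp(-r*dt) * [p_u*0.000000 + p_m*0.000000 + p_d*5.506965] = 1.161469
  V(1,+1) = exp(-r*dt) * [p_u*0.000000 + p_m*0.000000 + p_d*0.000000] = 0.000000
  V(0,+0) = exp(-r*dt) * [p_u*0.000000 + p_m*1.161469 + p_d*5.246420] = 1.850469


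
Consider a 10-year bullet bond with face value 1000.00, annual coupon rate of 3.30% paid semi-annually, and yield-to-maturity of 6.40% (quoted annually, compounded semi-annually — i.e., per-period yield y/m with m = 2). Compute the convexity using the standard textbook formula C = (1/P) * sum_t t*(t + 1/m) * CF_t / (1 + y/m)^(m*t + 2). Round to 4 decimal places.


Answer: Convexity = 77.4952

Derivation:
Coupon per period c = face * coupon_rate / m = 16.500000
Periods per year m = 2; per-period yield y/m = 0.032000
Number of cashflows N = 20
Cashflows (t years, CF_t, discount factor 1/(1+y/m)^(m*t), PV):
  t = 0.5000: CF_t = 16.500000, DF = 0.968992, PV = 15.988372
  t = 1.0000: CF_t = 16.500000, DF = 0.938946, PV = 15.492609
  t = 1.5000: CF_t = 16.500000, DF = 0.909831, PV = 15.012218
  t = 2.0000: CF_t = 16.500000, DF = 0.881620, PV = 14.546723
  t = 2.5000: CF_t = 16.500000, DF = 0.854283, PV = 14.095661
  t = 3.0000: CF_t = 16.500000, DF = 0.827793, PV = 13.658587
  t = 3.5000: CF_t = 16.500000, DF = 0.802125, PV = 13.235065
  t = 4.0000: CF_t = 16.500000, DF = 0.777253, PV = 12.824675
  t = 4.5000: CF_t = 16.500000, DF = 0.753152, PV = 12.427011
  t = 5.0000: CF_t = 16.500000, DF = 0.729799, PV = 12.041677
  t = 5.5000: CF_t = 16.500000, DF = 0.707169, PV = 11.668292
  t = 6.0000: CF_t = 16.500000, DF = 0.685241, PV = 11.306484
  t = 6.5000: CF_t = 16.500000, DF = 0.663994, PV = 10.955895
  t = 7.0000: CF_t = 16.500000, DF = 0.643405, PV = 10.616178
  t = 7.5000: CF_t = 16.500000, DF = 0.623454, PV = 10.286994
  t = 8.0000: CF_t = 16.500000, DF = 0.604122, PV = 9.968017
  t = 8.5000: CF_t = 16.500000, DF = 0.585390, PV = 9.658932
  t = 9.0000: CF_t = 16.500000, DF = 0.567238, PV = 9.359430
  t = 9.5000: CF_t = 16.500000, DF = 0.549649, PV = 9.069215
  t = 10.0000: CF_t = 1016.500000, DF = 0.532606, PV = 541.393998
Price P = sum_t PV_t = 773.606031
Convexity numerator sum_t t*(t + 1/m) * CF_t / (1+y/m)^(m*t + 2):
  t = 0.5000: term = 7.506109
  t = 1.0000: term = 21.820084
  t = 1.5000: term = 42.286984
  t = 2.0000: term = 68.292933
  t = 2.5000: term = 99.262984
  t = 3.0000: term = 134.659087
  t = 3.5000: term = 173.978148
  t = 4.0000: term = 216.750185
  t = 4.5000: term = 262.536561
  t = 5.0000: term = 310.928313
  t = 5.5000: term = 361.544550
  t = 6.0000: term = 414.030933
  t = 6.5000: term = 468.058225
  t = 7.0000: term = 523.320914
  t = 7.5000: term = 579.535896
  t = 8.0000: term = 636.441229
  t = 8.5000: term = 693.794944
  t = 9.0000: term = 751.373914
  t = 9.5000: term = 808.972775
  t = 10.0000: term = 53375.670255
Convexity = (1/P) * sum = 59950.765022 / 773.606031 = 77.495214


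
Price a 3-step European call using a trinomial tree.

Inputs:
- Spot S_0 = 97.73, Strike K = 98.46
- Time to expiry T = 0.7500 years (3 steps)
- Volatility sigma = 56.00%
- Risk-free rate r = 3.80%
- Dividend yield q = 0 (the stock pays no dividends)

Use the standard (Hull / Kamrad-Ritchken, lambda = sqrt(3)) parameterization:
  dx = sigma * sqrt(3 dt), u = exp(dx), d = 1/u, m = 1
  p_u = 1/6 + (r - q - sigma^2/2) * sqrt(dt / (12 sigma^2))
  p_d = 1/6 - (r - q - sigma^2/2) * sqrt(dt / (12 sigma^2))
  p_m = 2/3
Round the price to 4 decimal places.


Answer: Price = V(0,0) = 17.7826

Derivation:
dt = T/N = 0.250000; dx = sigma*sqrt(3*dt) = 0.484974
u = exp(dx) = 1.624133; d = 1/u = 0.615713
p_u = 0.136046, p_m = 0.666667, p_d = 0.197287
Discount per step: exp(-r*dt) = 0.990545
Stock lattice S(k, j) with j the centered position index:
  k=0: S(0,+0) = 97.7300
  k=1: S(1,-1) = 60.1736; S(1,+0) = 97.7300; S(1,+1) = 158.7265
  k=2: S(2,-2) = 37.0497; S(2,-1) = 60.1736; S(2,+0) = 97.7300; S(2,+1) = 158.7265; S(2,+2) = 257.7930
  k=3: S(3,-3) = 22.8120; S(3,-2) = 37.0497; S(3,-1) = 60.1736; S(3,+0) = 97.7300; S(3,+1) = 158.7265; S(3,+2) = 257.7930; S(3,+3) = 418.6902
Terminal payoffs V(N, j) = max(S_T - K, 0):
  V(3,-3) = 0.000000; V(3,-2) = 0.000000; V(3,-1) = 0.000000; V(3,+0) = 0.000000; V(3,+1) = 60.266533; V(3,+2) = 159.333023; V(3,+3) = 320.230194
Backward induction: V(k, j) = exp(-r*dt) * [p_u * V(k+1, j+1) + p_m * V(k+1, j) + p_d * V(k+1, j-1)]
  V(2,-2) = exp(-r*dt) * [p_u*0.000000 + p_m*0.000000 + p_d*0.000000] = 0.000000
  V(2,-1) = exp(-r*dt) * [p_u*0.000000 + p_m*0.000000 + p_d*0.000000] = 0.000000
  V(2,+0) = exp(-r*dt) * [p_u*60.266533 + p_m*0.000000 + p_d*0.000000] = 8.121528
  V(2,+1) = exp(-r*dt) * [p_u*159.333023 + p_m*60.266533 + p_d*0.000000] = 61.269551
  V(2,+2) = exp(-r*dt) * [p_u*320.230194 + p_m*159.333023 + p_d*60.266533] = 160.149333
  V(1,-1) = exp(-r*dt) * [p_u*8.121528 + p_m*0.000000 + p_d*0.000000] = 1.094458
  V(1,+0) = exp(-r*dt) * [p_u*61.269551 + p_m*8.121528 + p_d*0.000000] = 13.619854
  V(1,+1) = exp(-r*dt) * [p_u*160.149333 + p_m*61.269551 + p_d*8.121528] = 63.629035
  V(0,+0) = exp(-r*dt) * [p_u*63.629035 + p_m*13.619854 + p_d*1.094458] = 17.782591


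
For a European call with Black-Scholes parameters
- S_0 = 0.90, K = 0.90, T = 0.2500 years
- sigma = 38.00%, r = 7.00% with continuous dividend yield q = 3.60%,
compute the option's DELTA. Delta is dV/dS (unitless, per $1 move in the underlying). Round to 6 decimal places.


d1 = 0.1397368421; d2 = -0.0502631579
phi(d1) = 0.3950662820; exp(-qT) = 0.9910403788; exp(-rT) = 0.9826522357
N(d1) = 0.5555660419
Delta = exp(-qT) * N(d1) = 0.9910403788 * 0.5555660419 = 0.550588

Answer: Delta = 0.550588


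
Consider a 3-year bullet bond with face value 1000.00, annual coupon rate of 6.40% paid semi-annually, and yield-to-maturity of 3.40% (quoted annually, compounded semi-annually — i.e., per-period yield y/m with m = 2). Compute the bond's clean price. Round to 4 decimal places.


Answer: Price = 1084.8788

Derivation:
Coupon per period c = face * coupon_rate / m = 32.000000
Periods per year m = 2; per-period yield y/m = 0.017000
Number of cashflows N = 6
Cashflows (t years, CF_t, discount factor 1/(1+y/m)^(m*t), PV):
  t = 0.5000: CF_t = 32.000000, DF = 0.983284, PV = 31.465093
  t = 1.0000: CF_t = 32.000000, DF = 0.966848, PV = 30.939128
  t = 1.5000: CF_t = 32.000000, DF = 0.950686, PV = 30.421955
  t = 2.0000: CF_t = 32.000000, DF = 0.934795, PV = 29.913427
  t = 2.5000: CF_t = 32.000000, DF = 0.919169, PV = 29.413399
  t = 3.0000: CF_t = 1032.000000, DF = 0.903804, PV = 932.725778
Price P = sum_t PV_t = 1084.878781


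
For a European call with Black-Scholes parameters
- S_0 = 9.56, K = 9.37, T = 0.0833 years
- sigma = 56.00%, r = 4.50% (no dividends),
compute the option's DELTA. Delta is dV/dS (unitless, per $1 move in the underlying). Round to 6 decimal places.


d1 = 0.2282097560; d2 = 0.0665840155
phi(d1) = 0.3886879744; exp(-qT) = 1.0000000000; exp(-rT) = 0.9962585169
N(d1) = 0.5902584113
Delta = exp(-qT) * N(d1) = 1.0000000000 * 0.5902584113 = 0.590258

Answer: Delta = 0.590258


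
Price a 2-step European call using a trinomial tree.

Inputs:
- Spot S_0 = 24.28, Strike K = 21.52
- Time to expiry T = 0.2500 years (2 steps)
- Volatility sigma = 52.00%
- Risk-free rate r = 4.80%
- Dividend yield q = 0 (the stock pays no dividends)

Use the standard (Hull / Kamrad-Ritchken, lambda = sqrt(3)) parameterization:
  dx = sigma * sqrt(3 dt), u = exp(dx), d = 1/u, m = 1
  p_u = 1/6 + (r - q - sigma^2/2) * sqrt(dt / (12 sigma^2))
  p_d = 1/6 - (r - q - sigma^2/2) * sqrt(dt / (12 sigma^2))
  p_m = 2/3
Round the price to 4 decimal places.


Answer: Price = V(0,0) = 4.2383

Derivation:
dt = T/N = 0.125000; dx = sigma*sqrt(3*dt) = 0.318434
u = exp(dx) = 1.374972; d = 1/u = 0.727287
p_u = 0.149552, p_m = 0.666667, p_d = 0.183782
Discount per step: exp(-r*dt) = 0.994018
Stock lattice S(k, j) with j the centered position index:
  k=0: S(0,+0) = 24.2800
  k=1: S(1,-1) = 17.6585; S(1,+0) = 24.2800; S(1,+1) = 33.3843
  k=2: S(2,-2) = 12.8428; S(2,-1) = 17.6585; S(2,+0) = 24.2800; S(2,+1) = 33.3843; S(2,+2) = 45.9025
Terminal payoffs V(N, j) = max(S_T - K, 0):
  V(2,-2) = 0.000000; V(2,-1) = 0.000000; V(2,+0) = 2.760000; V(2,+1) = 11.864330; V(2,+2) = 24.382533
Backward induction: V(k, j) = exp(-r*dt) * [p_u * V(k+1, j+1) + p_m * V(k+1, j) + p_d * V(k+1, j-1)]
  V(1,-1) = exp(-r*dt) * [p_u*2.760000 + p_m*0.000000 + p_d*0.000000] = 0.410293
  V(1,+0) = exp(-r*dt) * [p_u*11.864330 + p_m*2.760000 + p_d*0.000000] = 3.592709
  V(1,+1) = exp(-r*dt) * [p_u*24.382533 + p_m*11.864330 + p_d*2.760000] = 11.991076
  V(0,+0) = exp(-r*dt) * [p_u*11.991076 + p_m*3.592709 + p_d*0.410293] = 4.238322


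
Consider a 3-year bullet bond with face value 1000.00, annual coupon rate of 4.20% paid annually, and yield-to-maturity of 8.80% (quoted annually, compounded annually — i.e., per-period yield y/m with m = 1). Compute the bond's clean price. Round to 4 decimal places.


Coupon per period c = face * coupon_rate / m = 42.000000
Periods per year m = 1; per-period yield y/m = 0.088000
Number of cashflows N = 3
Cashflows (t years, CF_t, discount factor 1/(1+y/m)^(m*t), PV):
  t = 1.0000: CF_t = 42.000000, DF = 0.919118, PV = 38.602941
  t = 2.0000: CF_t = 42.000000, DF = 0.844777, PV = 35.480644
  t = 3.0000: CF_t = 1042.000000, DF = 0.776450, PV = 809.060564
Price P = sum_t PV_t = 883.144150

Answer: Price = 883.1441


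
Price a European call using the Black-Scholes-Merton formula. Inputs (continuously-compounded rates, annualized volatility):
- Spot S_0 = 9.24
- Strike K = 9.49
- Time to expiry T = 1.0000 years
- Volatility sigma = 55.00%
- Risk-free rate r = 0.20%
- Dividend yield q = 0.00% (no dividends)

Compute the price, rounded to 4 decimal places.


d1 = (ln(S/K) + (r - q + 0.5*sigma^2) * T) / (sigma * sqrt(T)) = 0.23009686
d2 = d1 - sigma * sqrt(T) = -0.31990314
exp(-rT) = 0.99800200; exp(-qT) = 1.00000000
C = S_0 * exp(-qT) * N(d1) - K * exp(-rT) * N(d2)
N(d1) = 0.59099175; N(d2) = 0.37452088
C = 9.2400 * 1.00000000 * 0.59099175 - 9.4900 * 0.99800200 * 0.37452088 = 1.9137

Answer: Price = 1.9137


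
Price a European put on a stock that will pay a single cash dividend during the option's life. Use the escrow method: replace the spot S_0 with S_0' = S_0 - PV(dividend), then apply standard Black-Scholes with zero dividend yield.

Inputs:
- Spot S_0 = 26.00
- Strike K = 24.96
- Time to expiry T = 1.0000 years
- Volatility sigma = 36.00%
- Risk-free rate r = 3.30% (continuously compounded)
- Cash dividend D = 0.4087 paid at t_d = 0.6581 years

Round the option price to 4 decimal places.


PV(D) = D * exp(-r * t_d) = 0.4087 * 0.97851682 = 0.39991983
S_0' = S_0 - PV(D) = 26.0000 - 0.39991983 = 25.60008017
d1 = (ln(S_0'/K) + (r + sigma^2/2)*T) / (sigma*sqrt(T)) = 0.34200261
d2 = d1 - sigma*sqrt(T) = -0.01799739
exp(-rT) = 0.96753856
N(-d1) = 0.36617446; N(-d2) = 0.50717953
P = K * exp(-rT) * N(-d2) - S_0' * N(-d1) = 24.9600 * 0.96753856 * 0.50717953 - 25.60008017 * 0.36617446 = 2.8742

Answer: Price = 2.8742


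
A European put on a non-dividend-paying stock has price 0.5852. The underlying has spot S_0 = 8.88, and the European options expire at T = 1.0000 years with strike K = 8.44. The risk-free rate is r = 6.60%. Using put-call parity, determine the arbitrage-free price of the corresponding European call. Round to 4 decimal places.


Answer: Call price = 1.5643

Derivation:
Put-call parity: C - P = S_0 * exp(-qT) - K * exp(-rT).
S_0 * exp(-qT) = 8.8800 * 1.00000000 = 8.88000000
K * exp(-rT) = 8.4400 * 0.93613086 = 7.90094449
C = P + S*exp(-qT) - K*exp(-rT)
C = 0.5852 + 8.88000000 - 7.90094449 = 1.5643


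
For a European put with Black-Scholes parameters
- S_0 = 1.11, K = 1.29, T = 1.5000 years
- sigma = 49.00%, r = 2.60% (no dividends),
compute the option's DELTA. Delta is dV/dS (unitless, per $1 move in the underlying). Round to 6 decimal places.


d1 = 0.1146307827; d2 = -0.4854942043
phi(d1) = 0.3963297781; exp(-qT) = 1.0000000000; exp(-rT) = 0.9617507091
N(-d1) = 0.4543688897
Delta = -exp(-qT) * N(-d1) = -1.0000000000 * 0.4543688897 = -0.454369

Answer: Delta = -0.454369


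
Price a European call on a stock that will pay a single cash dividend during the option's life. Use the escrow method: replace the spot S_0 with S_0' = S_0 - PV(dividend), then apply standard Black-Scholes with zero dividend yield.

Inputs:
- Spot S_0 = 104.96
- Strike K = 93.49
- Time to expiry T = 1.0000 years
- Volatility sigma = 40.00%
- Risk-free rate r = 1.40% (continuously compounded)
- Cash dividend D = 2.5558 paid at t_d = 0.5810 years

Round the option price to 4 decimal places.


PV(D) = D * exp(-r * t_d) = 2.5558 * 0.99189899 = 2.53509544
S_0' = S_0 - PV(D) = 104.9600 - 2.53509544 = 102.42490456
d1 = (ln(S_0'/K) + (r + sigma^2/2)*T) / (sigma*sqrt(T)) = 0.46318853
d2 = d1 - sigma*sqrt(T) = 0.06318853
exp(-rT) = 0.98609754
N(d1) = 0.67838538; N(d2) = 0.52519181
C = S_0' * N(d1) - K * exp(-rT) * N(d2) = 102.42490456 * 0.67838538 - 93.4900 * 0.98609754 * 0.52519181 = 21.0660

Answer: Price = 21.0660


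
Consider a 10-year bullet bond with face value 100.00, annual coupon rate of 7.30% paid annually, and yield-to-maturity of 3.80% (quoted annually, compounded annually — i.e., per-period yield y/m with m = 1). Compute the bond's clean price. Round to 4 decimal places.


Coupon per period c = face * coupon_rate / m = 7.300000
Periods per year m = 1; per-period yield y/m = 0.038000
Number of cashflows N = 10
Cashflows (t years, CF_t, discount factor 1/(1+y/m)^(m*t), PV):
  t = 1.0000: CF_t = 7.300000, DF = 0.963391, PV = 7.032755
  t = 2.0000: CF_t = 7.300000, DF = 0.928122, PV = 6.775294
  t = 3.0000: CF_t = 7.300000, DF = 0.894145, PV = 6.527258
  t = 4.0000: CF_t = 7.300000, DF = 0.861411, PV = 6.288303
  t = 5.0000: CF_t = 7.300000, DF = 0.829876, PV = 6.058095
  t = 6.0000: CF_t = 7.300000, DF = 0.799495, PV = 5.836315
  t = 7.0000: CF_t = 7.300000, DF = 0.770227, PV = 5.622654
  t = 8.0000: CF_t = 7.300000, DF = 0.742030, PV = 5.416815
  t = 9.0000: CF_t = 7.300000, DF = 0.714865, PV = 5.218512
  t = 10.0000: CF_t = 107.300000, DF = 0.688694, PV = 73.896894
Price P = sum_t PV_t = 128.672897

Answer: Price = 128.6729


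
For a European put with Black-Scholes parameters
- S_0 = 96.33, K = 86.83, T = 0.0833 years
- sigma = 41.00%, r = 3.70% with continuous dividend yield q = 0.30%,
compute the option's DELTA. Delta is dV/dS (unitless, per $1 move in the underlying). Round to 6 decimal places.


Answer: Delta = -0.168355

Derivation:
d1 = 0.9605186333; d2 = 0.8421855018
phi(d1) = 0.2515190478; exp(-qT) = 0.9997501312; exp(-rT) = 0.9969226448
N(-d1) = 0.1683971288
Delta = -exp(-qT) * N(-d1) = -0.9997501312 * 0.1683971288 = -0.168355


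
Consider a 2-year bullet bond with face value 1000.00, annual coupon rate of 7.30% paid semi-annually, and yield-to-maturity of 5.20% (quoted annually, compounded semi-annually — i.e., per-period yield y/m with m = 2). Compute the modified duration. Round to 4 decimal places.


Coupon per period c = face * coupon_rate / m = 36.500000
Periods per year m = 2; per-period yield y/m = 0.026000
Number of cashflows N = 4
Cashflows (t years, CF_t, discount factor 1/(1+y/m)^(m*t), PV):
  t = 0.5000: CF_t = 36.500000, DF = 0.974659, PV = 35.575049
  t = 1.0000: CF_t = 36.500000, DF = 0.949960, PV = 34.673537
  t = 1.5000: CF_t = 36.500000, DF = 0.925887, PV = 33.794870
  t = 2.0000: CF_t = 1036.500000, DF = 0.902424, PV = 935.362304
Price P = sum_t PV_t = 1039.405759
First compute Macaulay numerator sum_t t * PV_t:
  t * PV_t at t = 0.5000: 17.787524
  t * PV_t at t = 1.0000: 34.673537
  t * PV_t at t = 1.5000: 50.692305
  t * PV_t at t = 2.0000: 1870.724608
Macaulay duration D = 1973.877974 / 1039.405759 = 1.899045
Modified duration = D / (1 + y/m) = 1.899045 / (1 + 0.026000) = 1.850921

Answer: Modified duration = 1.8509


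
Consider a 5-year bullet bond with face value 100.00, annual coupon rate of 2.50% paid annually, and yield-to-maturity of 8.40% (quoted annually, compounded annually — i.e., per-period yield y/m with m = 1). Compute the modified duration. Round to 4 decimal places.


Coupon per period c = face * coupon_rate / m = 2.500000
Periods per year m = 1; per-period yield y/m = 0.084000
Number of cashflows N = 5
Cashflows (t years, CF_t, discount factor 1/(1+y/m)^(m*t), PV):
  t = 1.0000: CF_t = 2.500000, DF = 0.922509, PV = 2.306273
  t = 2.0000: CF_t = 2.500000, DF = 0.851023, PV = 2.127558
  t = 3.0000: CF_t = 2.500000, DF = 0.785077, PV = 1.962692
  t = 4.0000: CF_t = 2.500000, DF = 0.724241, PV = 1.810602
  t = 5.0000: CF_t = 102.500000, DF = 0.668119, PV = 68.482161
Price P = sum_t PV_t = 76.689285
First compute Macaulay numerator sum_t t * PV_t:
  t * PV_t at t = 1.0000: 2.306273
  t * PV_t at t = 2.0000: 4.255116
  t * PV_t at t = 3.0000: 5.888076
  t * PV_t at t = 4.0000: 7.242406
  t * PV_t at t = 5.0000: 342.410803
Macaulay duration D = 362.102675 / 76.689285 = 4.721685
Modified duration = D / (1 + y/m) = 4.721685 / (1 + 0.084000) = 4.355798

Answer: Modified duration = 4.3558


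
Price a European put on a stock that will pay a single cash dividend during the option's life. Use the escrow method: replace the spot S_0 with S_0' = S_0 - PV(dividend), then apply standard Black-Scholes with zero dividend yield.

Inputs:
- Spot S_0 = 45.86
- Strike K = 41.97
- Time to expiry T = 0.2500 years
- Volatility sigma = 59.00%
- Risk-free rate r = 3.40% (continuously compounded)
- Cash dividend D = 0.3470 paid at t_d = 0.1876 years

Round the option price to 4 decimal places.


PV(D) = D * exp(-r * t_d) = 0.3470 * 0.99364190 = 0.34479374
S_0' = S_0 - PV(D) = 45.8600 - 0.34479374 = 45.51520626
d1 = (ln(S_0'/K) + (r + sigma^2/2)*T) / (sigma*sqrt(T)) = 0.45119965
d2 = d1 - sigma*sqrt(T) = 0.15619965
exp(-rT) = 0.99153602
N(-d1) = 0.32592283; N(-d2) = 0.43793783
P = K * exp(-rT) * N(-d2) - S_0' * N(-d1) = 41.9700 * 0.99153602 * 0.43793783 - 45.51520626 * 0.32592283 = 3.3902

Answer: Price = 3.3902


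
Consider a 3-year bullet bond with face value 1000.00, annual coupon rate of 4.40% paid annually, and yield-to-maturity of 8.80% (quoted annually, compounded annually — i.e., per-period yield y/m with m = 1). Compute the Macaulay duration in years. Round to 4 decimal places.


Answer: Macaulay duration = 2.8671 years

Derivation:
Coupon per period c = face * coupon_rate / m = 44.000000
Periods per year m = 1; per-period yield y/m = 0.088000
Number of cashflows N = 3
Cashflows (t years, CF_t, discount factor 1/(1+y/m)^(m*t), PV):
  t = 1.0000: CF_t = 44.000000, DF = 0.919118, PV = 40.441176
  t = 2.0000: CF_t = 44.000000, DF = 0.844777, PV = 37.170199
  t = 3.0000: CF_t = 1044.000000, DF = 0.776450, PV = 810.613463
Price P = sum_t PV_t = 888.224839
Macaulay numerator sum_t t * PV_t:
  t * PV_t at t = 1.0000: 40.441176
  t * PV_t at t = 2.0000: 74.340398
  t * PV_t at t = 3.0000: 2431.840390
Macaulay duration D = (sum_t t * PV_t) / P = 2546.621964 / 888.224839 = 2.867092


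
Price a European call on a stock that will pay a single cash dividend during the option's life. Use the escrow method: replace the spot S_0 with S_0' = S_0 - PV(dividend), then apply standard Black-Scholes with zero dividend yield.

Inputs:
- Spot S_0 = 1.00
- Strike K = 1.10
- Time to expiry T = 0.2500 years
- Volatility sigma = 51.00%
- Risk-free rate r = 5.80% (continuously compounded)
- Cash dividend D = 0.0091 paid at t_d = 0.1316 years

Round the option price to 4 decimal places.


PV(D) = D * exp(-r * t_d) = 0.0091 * 0.99239626 = 0.00903081
S_0' = S_0 - PV(D) = 1.0000 - 0.00903081 = 0.99096919
d1 = (ln(S_0'/K) + (r + sigma^2/2)*T) / (sigma*sqrt(T)) = -0.22497847
d2 = d1 - sigma*sqrt(T) = -0.47997847
exp(-rT) = 0.98560462
N(d1) = 0.41099801; N(d2) = 0.31562135
C = S_0' * N(d1) - K * exp(-rT) * N(d2) = 0.99096919 * 0.41099801 - 1.1000 * 0.98560462 * 0.31562135 = 0.0651

Answer: Price = 0.0651


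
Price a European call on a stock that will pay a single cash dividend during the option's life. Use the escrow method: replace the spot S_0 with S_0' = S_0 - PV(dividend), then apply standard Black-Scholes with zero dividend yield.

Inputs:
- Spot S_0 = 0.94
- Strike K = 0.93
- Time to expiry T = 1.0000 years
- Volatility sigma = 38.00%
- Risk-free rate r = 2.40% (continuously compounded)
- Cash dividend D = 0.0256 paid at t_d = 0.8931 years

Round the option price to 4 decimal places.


PV(D) = D * exp(-r * t_d) = 0.0256 * 0.97879368 = 0.02505712
S_0' = S_0 - PV(D) = 0.9400 - 0.02505712 = 0.91494288
d1 = (ln(S_0'/K) + (r + sigma^2/2)*T) / (sigma*sqrt(T)) = 0.21020277
d2 = d1 - sigma*sqrt(T) = -0.16979723
exp(-rT) = 0.97628571
N(d1) = 0.58324529; N(d2) = 0.43258480
C = S_0' * N(d1) - K * exp(-rT) * N(d2) = 0.91494288 * 0.58324529 - 0.9300 * 0.97628571 * 0.43258480 = 0.1409

Answer: Price = 0.1409


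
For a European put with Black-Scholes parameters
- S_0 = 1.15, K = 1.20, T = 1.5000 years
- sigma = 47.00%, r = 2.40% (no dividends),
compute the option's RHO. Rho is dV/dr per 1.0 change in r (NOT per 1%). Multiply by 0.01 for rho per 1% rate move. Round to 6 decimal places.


Answer: Rho = -1.072389

Derivation:
d1 = 0.2764195070; d2 = -0.2992105825
phi(d1) = 0.3839886035; exp(-qT) = 1.0000000000; exp(-rT) = 0.9646402935
N(-d2) = 0.6176103124
Rho = -K*T*exp(-rT)*N(-d2) = -1.2000 * 1.5000 * 0.9646402935 * 0.6176103124 = -1.072389


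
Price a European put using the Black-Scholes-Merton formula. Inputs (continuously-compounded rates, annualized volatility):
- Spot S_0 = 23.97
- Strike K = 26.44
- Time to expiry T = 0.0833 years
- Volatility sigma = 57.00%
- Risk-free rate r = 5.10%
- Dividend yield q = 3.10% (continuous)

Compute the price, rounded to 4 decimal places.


d1 = (ln(S/K) + (r - q + 0.5*sigma^2) * T) / (sigma * sqrt(T)) = -0.50377434
d2 = d1 - sigma * sqrt(T) = -0.66828626
exp(-rT) = 0.99576071; exp(-qT) = 0.99742103
P = K * exp(-rT) * N(-d2) - S_0 * exp(-qT) * N(-d1)
N(-d1) = 0.69279002; N(-d2) = 0.74802456
P = 26.4400 * 0.99576071 * 0.74802456 - 23.9700 * 0.99742103 * 0.69279002 = 3.1306

Answer: Price = 3.1306


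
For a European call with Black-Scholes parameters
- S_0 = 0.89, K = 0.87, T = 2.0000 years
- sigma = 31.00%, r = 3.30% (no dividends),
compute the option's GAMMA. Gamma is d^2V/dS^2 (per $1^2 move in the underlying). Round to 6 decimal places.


d1 = 0.4215913216; d2 = -0.0168148827
phi(d1) = 0.3650181669; exp(-qT) = 1.0000000000; exp(-rT) = 0.9361308643
Gamma = exp(-qT) * phi(d1) / (S * sigma * sqrt(T)) = 1.0000000000 * 0.3650181669 / (0.8900 * 0.3100 * 1.4142135624) = 0.935509

Answer: Gamma = 0.935509


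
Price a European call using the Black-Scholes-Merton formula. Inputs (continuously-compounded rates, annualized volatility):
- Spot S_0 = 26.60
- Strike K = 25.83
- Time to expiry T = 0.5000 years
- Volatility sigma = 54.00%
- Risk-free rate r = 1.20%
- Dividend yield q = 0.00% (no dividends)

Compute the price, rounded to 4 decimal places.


d1 = (ln(S/K) + (r - q + 0.5*sigma^2) * T) / (sigma * sqrt(T)) = 0.28356189
d2 = d1 - sigma * sqrt(T) = -0.09827577
exp(-rT) = 0.99401796; exp(-qT) = 1.00000000
C = S_0 * exp(-qT) * N(d1) - K * exp(-rT) * N(d2)
N(d1) = 0.61162693; N(d2) = 0.46085666
C = 26.6000 * 1.00000000 * 0.61162693 - 25.8300 * 0.99401796 * 0.46085666 = 4.4366

Answer: Price = 4.4366


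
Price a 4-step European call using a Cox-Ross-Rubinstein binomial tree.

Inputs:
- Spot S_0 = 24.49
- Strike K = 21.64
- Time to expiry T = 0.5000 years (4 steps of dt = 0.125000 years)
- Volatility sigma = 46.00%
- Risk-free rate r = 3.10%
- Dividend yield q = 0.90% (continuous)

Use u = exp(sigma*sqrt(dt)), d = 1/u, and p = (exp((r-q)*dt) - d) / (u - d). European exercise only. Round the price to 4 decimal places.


dt = T/N = 0.125000
u = exp(sigma*sqrt(dt)) = 1.176607; d = 1/u = 0.849902
p = (exp((r-q)*dt) - d) / (u - d) = 0.467860
Discount per step: exp(-r*dt) = 0.996132
Stock lattice S(k, i) with i counting down-moves:
  k=0: S(0,0) = 24.4900
  k=1: S(1,0) = 28.8151; S(1,1) = 20.8141
  k=2: S(2,0) = 33.9040; S(2,1) = 24.4900; S(2,2) = 17.6899
  k=3: S(3,0) = 39.8917; S(3,1) = 28.8151; S(3,2) = 20.8141; S(3,3) = 15.0347
  k=4: S(4,0) = 46.9369; S(4,1) = 33.9040; S(4,2) = 24.4900; S(4,3) = 17.6899; S(4,4) = 12.7780
Terminal payoffs V(N, i) = max(S_T - K, 0):
  V(4,0) = 25.296851; V(4,1) = 12.264034; V(4,2) = 2.850000; V(4,3) = 0.000000; V(4,4) = 0.000000
Backward induction: V(k, i) = exp(-r*dt) * [p * V(k+1, i) + (1-p) * V(k+1, i+1)].
  V(3,0) = exp(-r*dt) * [p*25.296851 + (1-p)*12.264034] = 18.290550
  V(3,1) = exp(-r*dt) * [p*12.264034 + (1-p)*2.850000] = 7.226390
  V(3,2) = exp(-r*dt) * [p*2.850000 + (1-p)*0.000000] = 1.328243
  V(3,3) = exp(-r*dt) * [p*0.000000 + (1-p)*0.000000] = 0.000000
  V(2,0) = exp(-r*dt) * [p*18.290550 + (1-p)*7.226390] = 12.354897
  V(2,1) = exp(-r*dt) * [p*7.226390 + (1-p)*1.328243] = 4.071939
  V(2,2) = exp(-r*dt) * [p*1.328243 + (1-p)*0.000000] = 0.619028
  V(1,0) = exp(-r*dt) * [p*12.354897 + (1-p)*4.071939] = 7.916466
  V(1,1) = exp(-r*dt) * [p*4.071939 + (1-p)*0.619028] = 2.225864
  V(0,0) = exp(-r*dt) * [p*7.916466 + (1-p)*2.225864] = 4.869362

Answer: Price = V(0,0) = 4.8694


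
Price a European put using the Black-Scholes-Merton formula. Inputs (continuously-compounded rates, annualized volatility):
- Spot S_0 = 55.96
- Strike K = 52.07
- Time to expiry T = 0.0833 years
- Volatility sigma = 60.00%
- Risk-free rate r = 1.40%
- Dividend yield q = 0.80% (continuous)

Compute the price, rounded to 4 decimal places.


d1 = (ln(S/K) + (r - q + 0.5*sigma^2) * T) / (sigma * sqrt(T)) = 0.50552499
d2 = d1 - sigma * sqrt(T) = 0.33235455
exp(-rT) = 0.99883448; exp(-qT) = 0.99933382
P = K * exp(-rT) * N(-d2) - S_0 * exp(-qT) * N(-d1)
N(-d1) = 0.30659508; N(-d2) = 0.36981078
P = 52.0700 * 0.99883448 * 0.36981078 - 55.9600 * 0.99933382 * 0.30659508 = 2.0880

Answer: Price = 2.0880


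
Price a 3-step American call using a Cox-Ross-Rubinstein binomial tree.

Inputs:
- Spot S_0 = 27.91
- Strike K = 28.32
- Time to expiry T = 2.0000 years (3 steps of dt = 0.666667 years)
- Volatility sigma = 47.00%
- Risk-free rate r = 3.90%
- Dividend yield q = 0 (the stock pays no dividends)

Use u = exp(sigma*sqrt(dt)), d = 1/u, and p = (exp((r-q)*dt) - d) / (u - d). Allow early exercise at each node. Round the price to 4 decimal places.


Answer: Price = V(0,0) = 8.4721

Derivation:
dt = T/N = 0.666667
u = exp(sigma*sqrt(dt)) = 1.467783; d = 1/u = 0.681299
p = (exp((r-q)*dt) - d) / (u - d) = 0.438714
Discount per step: exp(-r*dt) = 0.974335
Stock lattice S(k, i) with i counting down-moves:
  k=0: S(0,0) = 27.9100
  k=1: S(1,0) = 40.9658; S(1,1) = 19.0151
  k=2: S(2,0) = 60.1290; S(2,1) = 27.9100; S(2,2) = 12.9550
  k=3: S(3,0) = 88.2563; S(3,1) = 40.9658; S(3,2) = 19.0151; S(3,3) = 8.8262
Terminal payoffs V(N, i) = max(S_T - K, 0):
  V(3,0) = 59.936313; V(3,1) = 12.645836; V(3,2) = 0.000000; V(3,3) = 0.000000
Backward induction: V(k, i) = exp(-r*dt) * [p * V(k+1, i) + (1-p) * V(k+1, i+1)]; then take max(V_cont, immediate exercise) for American.
  V(2,0) = exp(-r*dt) * [p*59.936313 + (1-p)*12.645836] = 32.535805; exercise = 31.808975; V(2,0) = max -> 32.535805
  V(2,1) = exp(-r*dt) * [p*12.645836 + (1-p)*0.000000] = 5.405518; exercise = 0.000000; V(2,1) = max -> 5.405518
  V(2,2) = exp(-r*dt) * [p*0.000000 + (1-p)*0.000000] = 0.000000; exercise = 0.000000; V(2,2) = max -> 0.000000
  V(1,0) = exp(-r*dt) * [p*32.535805 + (1-p)*5.405518] = 16.863747; exercise = 12.645836; V(1,0) = max -> 16.863747
  V(1,1) = exp(-r*dt) * [p*5.405518 + (1-p)*0.000000] = 2.310613; exercise = 0.000000; V(1,1) = max -> 2.310613
  V(0,0) = exp(-r*dt) * [p*16.863747 + (1-p)*2.310613] = 8.472113; exercise = 0.000000; V(0,0) = max -> 8.472113
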